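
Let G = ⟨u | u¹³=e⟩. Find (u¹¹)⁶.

Compute successive powers of (u¹¹), reducing at each step:
  (u¹¹)²: (u¹¹) · u¹¹ = u⁹
  (u¹¹)³: (u⁹) · u¹¹ = u⁷
  (u¹¹)⁴: (u⁷) · u¹¹ = u⁵
  (u¹¹)⁵: (u⁵) · u¹¹ = u³
  (u¹¹)⁶: (u³) · u¹¹ = u

Answer: u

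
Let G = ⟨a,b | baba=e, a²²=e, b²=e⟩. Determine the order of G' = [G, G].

G' = [G, G] is generated by all commutators. The generator-pair commutators are: [a, b] = a².
The subgroup they normally generate is {e, a², a⁴, a⁶, a⁸, a¹⁰, a¹², a¹⁴, a¹⁶, a¹⁸, a²⁰}, of order 11.
Check: |G/G'| = 44/11 = 4 is the order of the abelianisation.

Answer: 11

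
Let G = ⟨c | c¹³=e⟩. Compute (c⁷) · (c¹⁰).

Compute (c⁷) · (c¹⁰) by multiplying left to right and reducing via the relations at each step:
  (c⁷) · c¹⁰ = c⁴

Answer: c⁴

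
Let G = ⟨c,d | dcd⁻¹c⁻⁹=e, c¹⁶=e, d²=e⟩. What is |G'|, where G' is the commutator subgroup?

G' = [G, G] is generated by all commutators. The generator-pair commutators are: [c, d] = c⁸.
The subgroup they normally generate is {e, c⁸}, of order 2.
Check: |G/G'| = 32/2 = 16 is the order of the abelianisation.

Answer: 2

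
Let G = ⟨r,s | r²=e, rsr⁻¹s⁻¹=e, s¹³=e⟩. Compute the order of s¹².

Compute successive powers until reaching e:
  (s¹²)¹ = s¹², (s¹²)² = s¹¹, (s¹²)³ = s¹⁰, (s¹²)⁴ = s⁹, (s¹²)⁵ = s⁸, (s¹²)⁶ = s⁷, (s¹²)⁷ = s⁶, (s¹²)⁸ = s⁵, (s¹²)⁹ = s⁴, (s¹²)¹⁰ = s³, (s¹²)¹¹ = s², (s¹²)¹² = s, (s¹²)¹³ = e.
The smallest positive k with (s¹²)ᵏ = e is 13.

Answer: 13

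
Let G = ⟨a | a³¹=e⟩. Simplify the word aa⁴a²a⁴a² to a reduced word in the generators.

Multiply left to right, reducing at each step:
  a · a⁴ = a⁵
  (a⁵) · a² = a⁷
  (a⁷) · a⁴ = a¹¹
  (a¹¹) · a² = a¹³

Answer: a¹³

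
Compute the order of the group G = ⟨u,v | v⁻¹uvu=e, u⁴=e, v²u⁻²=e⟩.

Enumerate words in the generators, reducing via the relations: the distinct elements are
  {e, u, v, uv, u², u³, v⁻¹, uv⁻¹}.
No further products give new elements, so |G| = 8.

Answer: 8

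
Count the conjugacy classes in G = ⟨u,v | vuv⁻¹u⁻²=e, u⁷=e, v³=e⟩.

The conjugacy classes (representative and size) are:
  [e] (size 1), [u²] (size 3), [u⁵] (size 3), [v] (size 7), [v²] (size 7).
Class equation: 1 + 3 + 3 + 7 + 7 = 21 = |G|. So G has 5 conjugacy classes.

Answer: 5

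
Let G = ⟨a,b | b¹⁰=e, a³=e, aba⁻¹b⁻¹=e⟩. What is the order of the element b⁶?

Compute successive powers until reaching e:
  (b⁶)¹ = b⁶, (b⁶)² = b², (b⁶)³ = b⁸, (b⁶)⁴ = b⁴, (b⁶)⁵ = e.
The smallest positive k with (b⁶)ᵏ = e is 5.

Answer: 5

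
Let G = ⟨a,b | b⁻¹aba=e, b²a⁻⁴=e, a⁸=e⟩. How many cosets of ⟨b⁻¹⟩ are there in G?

First find ord(b⁻¹) by computing successive powers:
  (b⁻¹)¹ = b⁻¹, (b⁻¹)² = a⁴, (b⁻¹)³ = b, (b⁻¹)⁴ = e.
So |⟨b⁻¹⟩| = ord(b⁻¹) = 4. With |G| = 16, by Lagrange [G : ⟨b⁻¹⟩] = 16/4 = 4.

Answer: 4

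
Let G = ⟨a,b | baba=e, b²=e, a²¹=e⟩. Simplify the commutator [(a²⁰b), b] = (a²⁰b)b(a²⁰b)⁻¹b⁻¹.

[(a²⁰b), b] = (a²⁰b)·b·(a²⁰b)⁻¹·b⁻¹.
  (a²⁰b) · b = a²⁰
  (a²⁰) · (a²⁰b) = a¹⁹b
  (a¹⁹b) · b = a¹⁹

Answer: a¹⁹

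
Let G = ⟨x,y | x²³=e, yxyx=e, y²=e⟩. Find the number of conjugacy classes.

The conjugacy classes (representative and size) are:
  [e] (size 1), [x] (size 2), [x²¹] (size 2), [x²⁰] (size 2), [x⁴] (size 2), [x¹⁸] (size 2), [x⁶] (size 2), [x¹⁶] (size 2), [x⁸] (size 2), [x⁹] (size 2), [x¹⁰] (size 2), [x¹²] (size 2), [x¹⁸y] (size 23).
Class equation: 1 + 2 + 2 + 2 + 2 + 2 + 2 + 2 + 2 + 2 + 2 + 2 + 23 = 46 = |G|. So G has 13 conjugacy classes.

Answer: 13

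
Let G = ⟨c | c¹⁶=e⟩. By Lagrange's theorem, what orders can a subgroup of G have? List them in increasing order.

|G| = 16 = 2⁴. By Lagrange's theorem the order of any subgroup divides 16; the divisors of 16 are 1, 2, 4, 8, 16.

Answer: 1, 2, 4, 8, 16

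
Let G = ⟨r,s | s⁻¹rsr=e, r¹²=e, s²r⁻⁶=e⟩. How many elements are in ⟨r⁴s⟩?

|⟨r⁴s⟩| equals the order of r⁴s. Compute successive powers until reaching e:
  (r⁴s)¹ = r⁴s, (r⁴s)² = r⁶, (r⁴s)³ = r⁴s⁻¹, (r⁴s)⁴ = e.
The smallest positive k with (r⁴s)ᵏ = e is 4, so |⟨r⁴s⟩| = 4.

Answer: 4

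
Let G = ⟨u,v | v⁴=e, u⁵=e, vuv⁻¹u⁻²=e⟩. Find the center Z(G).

An element z ∈ Z(G) iff z commutes with every generator.
For example e is central: e·u = u = u·e; e·v = v = v·e.
Whereas u ∉ Z(G) since u·v = uv ≠ u²v = v·u.
Checking each of the 20 elements this way gives Z(G) = {e}, of order 1.

Answer: {e}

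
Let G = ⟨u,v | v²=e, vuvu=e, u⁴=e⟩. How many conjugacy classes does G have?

The conjugacy classes (representative and size) are:
  [e] (size 1), [u] (size 2), [u²] (size 1), [u²v] (size 2), [u³v] (size 2).
Class equation: 1 + 2 + 1 + 2 + 2 = 8 = |G|. So G has 5 conjugacy classes.

Answer: 5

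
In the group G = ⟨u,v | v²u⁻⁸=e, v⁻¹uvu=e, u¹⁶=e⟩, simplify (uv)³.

Compute successive powers of (uv), reducing at each step:
  (uv)²: (uv) · u = v;   v · v = u⁸
  (uv)³: (u⁸) · u = u⁹;   (u⁹) · v = uv⁻¹

Answer: uv⁻¹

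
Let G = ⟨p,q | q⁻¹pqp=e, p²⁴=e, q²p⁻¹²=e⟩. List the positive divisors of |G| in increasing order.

|G| = 48 = 2⁴ · 3. By Lagrange's theorem the order of any subgroup divides 48; the divisors of 48 are 1, 2, 3, 4, 6, 8, 12, 16, 24, 48.

Answer: 1, 2, 3, 4, 6, 8, 12, 16, 24, 48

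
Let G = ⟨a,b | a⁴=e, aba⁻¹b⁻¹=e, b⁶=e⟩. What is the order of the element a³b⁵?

Compute successive powers until reaching e:
  (a³b⁵)¹ = a³b⁵, (a³b⁵)² = a²b⁴, (a³b⁵)³ = ab³, (a³b⁵)⁴ = b², (a³b⁵)⁵ = a³b, (a³b⁵)⁶ = a², (a³b⁵)⁷ = ab⁵, (a³b⁵)⁸ = b⁴, (a³b⁵)⁹ = a³b³, (a³b⁵)¹⁰ = a²b², (a³b⁵)¹¹ = ab, (a³b⁵)¹² = e.
The smallest positive k with (a³b⁵)ᵏ = e is 12.

Answer: 12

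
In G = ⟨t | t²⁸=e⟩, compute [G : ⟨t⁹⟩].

First find ord(t⁹) by computing successive powers:
  (t⁹)¹ = t⁹, (t⁹)² = t¹⁸, (t⁹)³ = t²⁷, (t⁹)⁴ = t⁸, (t⁹)⁵ = t¹⁷, (t⁹)⁶ = t²⁶, (t⁹)⁷ = t⁷, (t⁹)⁸ = t¹⁶, (t⁹)⁹ = t²⁵, (t⁹)¹⁰ = t⁶, (t⁹)¹¹ = t¹⁵, (t⁹)¹² = t²⁴, (t⁹)¹³ = t⁵, (t⁹)¹⁴ = t¹⁴, (t⁹)¹⁵ = t²³, (t⁹)¹⁶ = t⁴, (t⁹)¹⁷ = t¹³, (t⁹)¹⁸ = t²², (t⁹)¹⁹ = t³, (t⁹)²⁰ = t¹², (t⁹)²¹ = t²¹, (t⁹)²² = t², (t⁹)²³ = t¹¹, (t⁹)²⁴ = t²⁰, (t⁹)²⁵ = t, (t⁹)²⁶ = t¹⁰, (t⁹)²⁷ = t¹⁹, (t⁹)²⁸ = e.
So |⟨t⁹⟩| = ord(t⁹) = 28. With |G| = 28, by Lagrange [G : ⟨t⁹⟩] = 28/28 = 1.

Answer: 1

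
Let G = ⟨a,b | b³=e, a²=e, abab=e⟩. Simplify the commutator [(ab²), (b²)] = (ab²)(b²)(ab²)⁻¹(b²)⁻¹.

[(ab²), (b²)] = (ab²)·(b²)·(ab²)⁻¹·(b²)⁻¹.
  (ab²) · (b²) = ab
  (ab) · (ab²) = b
  b · b = b²

Answer: b²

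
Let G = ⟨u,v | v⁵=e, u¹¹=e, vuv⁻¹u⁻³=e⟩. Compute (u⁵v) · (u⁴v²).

Compute (u⁵v) · (u⁴v²) by multiplying left to right and reducing via the relations at each step:
  (u⁵v) · u⁴ = u⁶v
  (u⁶v) · v² = u⁶v³

Answer: u⁶v³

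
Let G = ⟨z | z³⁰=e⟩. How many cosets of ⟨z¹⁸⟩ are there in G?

First find ord(z¹⁸) by computing successive powers:
  (z¹⁸)¹ = z¹⁸, (z¹⁸)² = z⁶, (z¹⁸)³ = z²⁴, (z¹⁸)⁴ = z¹², (z¹⁸)⁵ = e.
So |⟨z¹⁸⟩| = ord(z¹⁸) = 5. With |G| = 30, by Lagrange [G : ⟨z¹⁸⟩] = 30/5 = 6.

Answer: 6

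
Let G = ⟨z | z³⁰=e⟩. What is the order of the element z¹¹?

Compute successive powers until reaching e:
  (z¹¹)¹ = z¹¹, (z¹¹)² = z²², (z¹¹)³ = z³, (z¹¹)⁴ = z¹⁴, (z¹¹)⁵ = z²⁵, (z¹¹)⁶ = z⁶, (z¹¹)⁷ = z¹⁷, (z¹¹)⁸ = z²⁸, (z¹¹)⁹ = z⁹, (z¹¹)¹⁰ = z²⁰, (z¹¹)¹¹ = z, (z¹¹)¹² = z¹², (z¹¹)¹³ = z²³, (z¹¹)¹⁴ = z⁴, (z¹¹)¹⁵ = z¹⁵, (z¹¹)¹⁶ = z²⁶, (z¹¹)¹⁷ = z⁷, (z¹¹)¹⁸ = z¹⁸, (z¹¹)¹⁹ = z²⁹, (z¹¹)²⁰ = z¹⁰, (z¹¹)²¹ = z²¹, (z¹¹)²² = z², (z¹¹)²³ = z¹³, (z¹¹)²⁴ = z²⁴, (z¹¹)²⁵ = z⁵, (z¹¹)²⁶ = z¹⁶, (z¹¹)²⁷ = z²⁷, (z¹¹)²⁸ = z⁸, (z¹¹)²⁹ = z¹⁹, (z¹¹)³⁰ = e.
The smallest positive k with (z¹¹)ᵏ = e is 30.

Answer: 30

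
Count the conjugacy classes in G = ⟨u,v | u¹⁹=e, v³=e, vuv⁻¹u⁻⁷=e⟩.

The conjugacy classes (representative and size) are:
  [e] (size 1), [u¹¹] (size 3), [u¹⁴] (size 3), [u⁶] (size 3), [u¹⁷] (size 3), [u¹²] (size 3), [u¹⁰] (size 3), [u²v] (size 19), [u¹⁸v²] (size 19).
Class equation: 1 + 3 + 3 + 3 + 3 + 3 + 3 + 19 + 19 = 57 = |G|. So G has 9 conjugacy classes.

Answer: 9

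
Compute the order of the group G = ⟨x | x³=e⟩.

G is generated by a single element, so G is cyclic. The relator gives x³ = e and no smaller power is forced to be e, so the 3 powers {e, x, x²} are distinct. Hence |G| = 3.

Answer: 3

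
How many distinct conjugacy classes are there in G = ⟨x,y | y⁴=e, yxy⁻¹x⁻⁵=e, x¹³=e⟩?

The conjugacy classes (representative and size) are:
  [e] (size 1), [x] (size 4), [x²] (size 4), [x⁹] (size 4), [x¹²y] (size 13), [x⁴y²] (size 13), [x¹²y³] (size 13).
Class equation: 1 + 4 + 4 + 4 + 13 + 13 + 13 = 52 = |G|. So G has 7 conjugacy classes.

Answer: 7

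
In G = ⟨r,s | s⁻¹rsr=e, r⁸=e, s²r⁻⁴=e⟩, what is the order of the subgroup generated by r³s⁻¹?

|⟨r³s⁻¹⟩| equals the order of r³s⁻¹. Compute successive powers until reaching e:
  (r³s⁻¹)¹ = r³s⁻¹, (r³s⁻¹)² = r⁴, (r³s⁻¹)³ = r³s, (r³s⁻¹)⁴ = e.
The smallest positive k with (r³s⁻¹)ᵏ = e is 4, so |⟨r³s⁻¹⟩| = 4.

Answer: 4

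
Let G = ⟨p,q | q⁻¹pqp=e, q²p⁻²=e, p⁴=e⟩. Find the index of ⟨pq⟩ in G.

First find ord(pq) by computing successive powers:
  (pq)¹ = pq, (pq)² = p², (pq)³ = pq⁻¹, (pq)⁴ = e.
So |⟨pq⟩| = ord(pq) = 4. With |G| = 8, by Lagrange [G : ⟨pq⟩] = 8/4 = 2.

Answer: 2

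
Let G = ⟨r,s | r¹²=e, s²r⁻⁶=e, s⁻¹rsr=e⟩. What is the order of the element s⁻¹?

Compute successive powers until reaching e:
  (s⁻¹)¹ = s⁻¹, (s⁻¹)² = r⁶, (s⁻¹)³ = s, (s⁻¹)⁴ = e.
The smallest positive k with (s⁻¹)ᵏ = e is 4.

Answer: 4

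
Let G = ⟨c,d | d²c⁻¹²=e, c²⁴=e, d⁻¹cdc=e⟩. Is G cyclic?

Every cyclic group is abelian. But c·d = cd while d·c = c¹¹d⁻¹, so c·d ≠ d·c and G is not abelian. Hence G is not cyclic.

Answer: No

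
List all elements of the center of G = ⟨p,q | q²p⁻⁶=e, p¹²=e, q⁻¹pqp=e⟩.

An element z ∈ Z(G) iff z commutes with every generator.
For example p⁶ is central: (p⁶)·p = p⁷ = p·(p⁶); (p⁶)·q = q⁻¹ = q·(p⁶).
Whereas p ∉ Z(G) since p·q = pq ≠ p⁵q⁻¹ = q·p.
Checking each of the 24 elements this way gives Z(G) = {e, p⁶}, of order 2.

Answer: {e, p⁶}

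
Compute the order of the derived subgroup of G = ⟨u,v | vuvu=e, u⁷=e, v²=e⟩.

G' = [G, G] is generated by all commutators. The generator-pair commutators are: [u, v] = u².
The subgroup they normally generate is {e, u, u², u³, u⁴, u⁵, u⁶}, of order 7.
Check: |G/G'| = 14/7 = 2 is the order of the abelianisation.

Answer: 7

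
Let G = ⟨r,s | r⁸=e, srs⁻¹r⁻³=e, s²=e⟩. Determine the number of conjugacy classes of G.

The conjugacy classes (representative and size) are:
  [e] (size 1), [r³] (size 2), [r²] (size 2), [r⁴] (size 1), [r⁵] (size 2), [r⁴s] (size 4), [rs] (size 4).
Class equation: 1 + 2 + 2 + 1 + 2 + 4 + 4 = 16 = |G|. So G has 7 conjugacy classes.

Answer: 7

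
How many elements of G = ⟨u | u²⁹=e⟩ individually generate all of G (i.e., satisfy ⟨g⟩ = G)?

G is cyclic of order 29. An element generates G iff its order is 29, and a cyclic group of order 29 has exactly φ(29) = 28 such elements.

Answer: 28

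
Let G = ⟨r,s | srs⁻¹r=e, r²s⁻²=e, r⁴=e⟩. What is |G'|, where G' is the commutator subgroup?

G' = [G, G] is generated by all commutators. The generator-pair commutators are: [r, s] = r².
The subgroup they normally generate is {e, r²}, of order 2.
Check: |G/G'| = 8/2 = 4 is the order of the abelianisation.

Answer: 2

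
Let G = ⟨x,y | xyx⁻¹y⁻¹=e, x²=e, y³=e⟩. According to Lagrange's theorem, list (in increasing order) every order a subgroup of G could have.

|G| = 6 = 2 · 3. By Lagrange's theorem the order of any subgroup divides 6; the divisors of 6 are 1, 2, 3, 6.

Answer: 1, 2, 3, 6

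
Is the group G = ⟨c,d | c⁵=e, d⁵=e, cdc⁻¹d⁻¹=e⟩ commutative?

Each pair of generators commutes: c·d = cd = d·c. Since the generators pairwise commute, every element of G commutes with every other, so G is abelian.

Answer: Yes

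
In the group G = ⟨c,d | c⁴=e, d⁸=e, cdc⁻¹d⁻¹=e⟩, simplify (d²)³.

Compute successive powers of (d²), reducing at each step:
  (d²)²: (d²) · d² = d⁴
  (d²)³: (d⁴) · d² = d⁶

Answer: d⁶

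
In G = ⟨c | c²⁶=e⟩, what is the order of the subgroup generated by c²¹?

|⟨c²¹⟩| equals the order of c²¹. Compute successive powers until reaching e:
  (c²¹)¹ = c²¹, (c²¹)² = c¹⁶, (c²¹)³ = c¹¹, (c²¹)⁴ = c⁶, (c²¹)⁵ = c, (c²¹)⁶ = c²², (c²¹)⁷ = c¹⁷, (c²¹)⁸ = c¹², (c²¹)⁹ = c⁷, (c²¹)¹⁰ = c², (c²¹)¹¹ = c²³, (c²¹)¹² = c¹⁸, (c²¹)¹³ = c¹³, (c²¹)¹⁴ = c⁸, (c²¹)¹⁵ = c³, (c²¹)¹⁶ = c²⁴, (c²¹)¹⁷ = c¹⁹, (c²¹)¹⁸ = c¹⁴, (c²¹)¹⁹ = c⁹, (c²¹)²⁰ = c⁴, (c²¹)²¹ = c²⁵, (c²¹)²² = c²⁰, (c²¹)²³ = c¹⁵, (c²¹)²⁴ = c¹⁰, (c²¹)²⁵ = c⁵, (c²¹)²⁶ = e.
The smallest positive k with (c²¹)ᵏ = e is 26, so |⟨c²¹⟩| = 26.

Answer: 26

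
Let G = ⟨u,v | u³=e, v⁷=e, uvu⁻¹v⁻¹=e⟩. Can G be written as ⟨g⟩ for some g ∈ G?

|G| = 21. The element uv has order 21 (its powers give 21 distinct elements), so ⟨uv⟩ = G and G is cyclic.

Answer: Yes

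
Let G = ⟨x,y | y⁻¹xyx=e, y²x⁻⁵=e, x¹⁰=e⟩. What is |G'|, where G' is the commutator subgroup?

G' = [G, G] is generated by all commutators. The generator-pair commutators are: [x, y] = x².
The subgroup they normally generate is {e, x², x⁴, x⁶, x⁸}, of order 5.
Check: |G/G'| = 20/5 = 4 is the order of the abelianisation.

Answer: 5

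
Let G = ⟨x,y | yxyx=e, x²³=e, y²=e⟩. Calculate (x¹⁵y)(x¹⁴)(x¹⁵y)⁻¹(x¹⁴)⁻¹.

[(x¹⁵y), (x¹⁴)] = (x¹⁵y)·(x¹⁴)·(x¹⁵y)⁻¹·(x¹⁴)⁻¹.
  (x¹⁵y) · (x¹⁴) = xy
  (xy) · (x¹⁵y) = x⁹
  (x⁹) · (x⁹) = x¹⁸

Answer: x¹⁸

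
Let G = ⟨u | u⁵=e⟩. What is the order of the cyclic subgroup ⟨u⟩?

|⟨u⟩| equals the order of u. Compute successive powers until reaching e:
  u¹ = u, u² = u², u³ = u³, u⁴ = u⁴, u⁵ = e.
The smallest positive k with uᵏ = e is 5, so |⟨u⟩| = 5.

Answer: 5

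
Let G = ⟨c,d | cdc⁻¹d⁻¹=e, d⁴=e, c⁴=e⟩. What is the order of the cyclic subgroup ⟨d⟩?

|⟨d⟩| equals the order of d. Compute successive powers until reaching e:
  d¹ = d, d² = d², d³ = d³, d⁴ = e.
The smallest positive k with dᵏ = e is 4, so |⟨d⟩| = 4.

Answer: 4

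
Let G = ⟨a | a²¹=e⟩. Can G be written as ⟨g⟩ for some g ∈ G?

|G| = 21. The element a has order 21 (its powers give 21 distinct elements), so ⟨a⟩ = G and G is cyclic.

Answer: Yes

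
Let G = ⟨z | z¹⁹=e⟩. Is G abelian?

G has a single generator, so G is cyclic and hence abelian.

Answer: Yes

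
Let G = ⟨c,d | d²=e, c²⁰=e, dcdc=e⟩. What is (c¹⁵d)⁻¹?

The order of (c¹⁵d) is 2 (smallest k with (c¹⁵d)ᵏ = e), so (c¹⁵d)⁻¹ = (c¹⁵d)¹ = c¹⁵d.
Check: (c¹⁵d) · (c¹⁵d) → (c¹⁵d) · c¹⁵ = d;   d · d = e, giving e as required.

Answer: c¹⁵d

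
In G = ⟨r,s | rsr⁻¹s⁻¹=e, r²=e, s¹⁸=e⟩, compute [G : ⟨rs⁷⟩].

First find ord(rs⁷) by computing successive powers:
  (rs⁷)¹ = rs⁷, (rs⁷)² = s¹⁴, (rs⁷)³ = rs³, (rs⁷)⁴ = s¹⁰, (rs⁷)⁵ = rs¹⁷, (rs⁷)⁶ = s⁶, (rs⁷)⁷ = rs¹³, (rs⁷)⁸ = s², (rs⁷)⁹ = rs⁹, (rs⁷)¹⁰ = s¹⁶, (rs⁷)¹¹ = rs⁵, (rs⁷)¹² = s¹², (rs⁷)¹³ = rs, (rs⁷)¹⁴ = s⁸, (rs⁷)¹⁵ = rs¹⁵, (rs⁷)¹⁶ = s⁴, (rs⁷)¹⁷ = rs¹¹, (rs⁷)¹⁸ = e.
So |⟨rs⁷⟩| = ord(rs⁷) = 18. With |G| = 36, by Lagrange [G : ⟨rs⁷⟩] = 36/18 = 2.

Answer: 2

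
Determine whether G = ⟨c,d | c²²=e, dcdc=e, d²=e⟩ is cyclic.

Every cyclic group is abelian. But c·d = cd while d·c = c²¹d, so c·d ≠ d·c and G is not abelian. Hence G is not cyclic.

Answer: No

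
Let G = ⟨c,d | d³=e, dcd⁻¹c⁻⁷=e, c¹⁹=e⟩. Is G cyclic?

Every cyclic group is abelian. But c·d = cd while d·c = c⁷d, so c·d ≠ d·c and G is not abelian. Hence G is not cyclic.

Answer: No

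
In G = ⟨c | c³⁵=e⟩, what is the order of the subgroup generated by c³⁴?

|⟨c³⁴⟩| equals the order of c³⁴. Compute successive powers until reaching e:
  (c³⁴)¹ = c³⁴, (c³⁴)² = c³³, (c³⁴)³ = c³², (c³⁴)⁴ = c³¹, (c³⁴)⁵ = c³⁰, (c³⁴)⁶ = c²⁹, (c³⁴)⁷ = c²⁸, (c³⁴)⁸ = c²⁷, (c³⁴)⁹ = c²⁶, (c³⁴)¹⁰ = c²⁵, (c³⁴)¹¹ = c²⁴, (c³⁴)¹² = c²³, (c³⁴)¹³ = c²², (c³⁴)¹⁴ = c²¹, (c³⁴)¹⁵ = c²⁰, (c³⁴)¹⁶ = c¹⁹, (c³⁴)¹⁷ = c¹⁸, (c³⁴)¹⁸ = c¹⁷, (c³⁴)¹⁹ = c¹⁶, (c³⁴)²⁰ = c¹⁵, (c³⁴)²¹ = c¹⁴, (c³⁴)²² = c¹³, (c³⁴)²³ = c¹², (c³⁴)²⁴ = c¹¹, (c³⁴)²⁵ = c¹⁰, (c³⁴)²⁶ = c⁹, (c³⁴)²⁷ = c⁸, (c³⁴)²⁸ = c⁷, (c³⁴)²⁹ = c⁶, (c³⁴)³⁰ = c⁵, (c³⁴)³¹ = c⁴, (c³⁴)³² = c³, (c³⁴)³³ = c², (c³⁴)³⁴ = c, (c³⁴)³⁵ = e.
The smallest positive k with (c³⁴)ᵏ = e is 35, so |⟨c³⁴⟩| = 35.

Answer: 35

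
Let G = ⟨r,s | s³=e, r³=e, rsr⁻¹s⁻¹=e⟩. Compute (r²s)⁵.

Compute successive powers of (r²s), reducing at each step:
  (r²s)²: (r²s) · r² = rs;   (rs) · s = rs²
  (r²s)³: (rs²) · r² = s²;   (s²) · s = e
  (r²s)⁴: e · r² = r²;   (r²) · s = r²s
  (r²s)⁵: (r²s) · r² = rs;   (rs) · s = rs²

Answer: rs²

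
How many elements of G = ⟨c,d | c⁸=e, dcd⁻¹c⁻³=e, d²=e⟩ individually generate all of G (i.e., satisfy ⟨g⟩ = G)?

⟨g⟩ = G would require ord(g) = |G| = 16, but the maximum element order in G is 8 < 16. So G is not cyclic and no single element generates it: the count is 0.

Answer: 0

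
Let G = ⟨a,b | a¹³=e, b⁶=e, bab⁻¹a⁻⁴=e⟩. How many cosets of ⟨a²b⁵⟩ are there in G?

First find ord(a²b⁵) by computing successive powers:
  (a²b⁵)¹ = a²b⁵, (a²b⁵)² = a⁹b⁴, (a²b⁵)³ = ab³, (a²b⁵)⁴ = a¹²b², (a²b⁵)⁵ = a⁵b, (a²b⁵)⁶ = e.
So |⟨a²b⁵⟩| = ord(a²b⁵) = 6. With |G| = 78, by Lagrange [G : ⟨a²b⁵⟩] = 78/6 = 13.

Answer: 13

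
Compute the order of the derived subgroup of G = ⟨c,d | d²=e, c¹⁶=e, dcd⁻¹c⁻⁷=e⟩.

G' = [G, G] is generated by all commutators. The generator-pair commutators are: [c, d] = c¹⁰.
The subgroup they normally generate is {e, c², c⁴, c⁶, c⁸, c¹⁰, c¹², c¹⁴}, of order 8.
Check: |G/G'| = 32/8 = 4 is the order of the abelianisation.

Answer: 8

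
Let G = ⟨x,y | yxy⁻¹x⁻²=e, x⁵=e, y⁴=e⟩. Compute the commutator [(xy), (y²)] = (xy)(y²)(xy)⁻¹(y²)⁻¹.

[(xy), (y²)] = (xy)·(y²)·(xy)⁻¹·(y²)⁻¹.
  (xy) · (y²) = xy³
  (xy³) · (x²y³) = x²y²
  (x²y²) · (y²) = x²

Answer: x²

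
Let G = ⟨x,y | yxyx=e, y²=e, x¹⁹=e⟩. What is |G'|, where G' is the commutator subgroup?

G' = [G, G] is generated by all commutators. The generator-pair commutators are: [x, y] = x².
The subgroup they normally generate is {e, x, x², x³, x⁴, x⁵, x⁶, x⁷, x⁸, x⁹, x¹⁰, x¹¹, x¹², x¹³, x¹⁴, x¹⁵, x¹⁶, x¹⁷, x¹⁸}, of order 19.
Check: |G/G'| = 38/19 = 2 is the order of the abelianisation.

Answer: 19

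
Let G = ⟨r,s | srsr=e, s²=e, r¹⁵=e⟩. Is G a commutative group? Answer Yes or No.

r·s = rs but s·r = r¹⁴s, so r·s ≠ s·r and G is not abelian.

Answer: No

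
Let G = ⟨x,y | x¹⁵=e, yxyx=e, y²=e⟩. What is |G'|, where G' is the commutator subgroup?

G' = [G, G] is generated by all commutators. The generator-pair commutators are: [x, y] = x².
The subgroup they normally generate is {e, x, x², x³, x⁴, x⁵, x⁶, x⁷, x⁸, x⁹, x¹⁰, x¹¹, x¹², x¹³, x¹⁴}, of order 15.
Check: |G/G'| = 30/15 = 2 is the order of the abelianisation.

Answer: 15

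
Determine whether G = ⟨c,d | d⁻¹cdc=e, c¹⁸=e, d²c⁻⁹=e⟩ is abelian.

c·d = cd but d·c = c⁸d⁻¹, so c·d ≠ d·c and G is not abelian.

Answer: No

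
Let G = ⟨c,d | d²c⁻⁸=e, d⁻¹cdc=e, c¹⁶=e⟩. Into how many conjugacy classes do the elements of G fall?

The conjugacy classes (representative and size) are:
  [e] (size 1), [c] (size 2), [c¹⁴] (size 2), [c³] (size 2), [c¹²] (size 2), [c⁵] (size 2), [c¹⁰] (size 2), [c⁷] (size 2), [c⁸] (size 1), [c⁶d] (size 8), [c³d⁻¹] (size 8).
Class equation: 1 + 2 + 2 + 2 + 2 + 2 + 2 + 2 + 1 + 8 + 8 = 32 = |G|. So G has 11 conjugacy classes.

Answer: 11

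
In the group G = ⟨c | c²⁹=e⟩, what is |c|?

Compute successive powers until reaching e:
  c¹ = c, c² = c², c³ = c³, c⁴ = c⁴, c⁵ = c⁵, c⁶ = c⁶, c⁷ = c⁷, c⁸ = c⁸, c⁹ = c⁹, c¹⁰ = c¹⁰, c¹¹ = c¹¹, c¹² = c¹², c¹³ = c¹³, c¹⁴ = c¹⁴, c¹⁵ = c¹⁵, c¹⁶ = c¹⁶, c¹⁷ = c¹⁷, c¹⁸ = c¹⁸, c¹⁹ = c¹⁹, c²⁰ = c²⁰, c²¹ = c²¹, c²² = c²², c²³ = c²³, c²⁴ = c²⁴, c²⁵ = c²⁵, c²⁶ = c²⁶, c²⁷ = c²⁷, c²⁸ = c²⁸, c²⁹ = e.
The smallest positive k with cᵏ = e is 29.

Answer: 29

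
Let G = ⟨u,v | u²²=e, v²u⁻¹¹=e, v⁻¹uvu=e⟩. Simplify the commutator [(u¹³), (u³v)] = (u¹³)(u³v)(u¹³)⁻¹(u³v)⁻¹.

[(u¹³), (u³v)] = (u¹³)·(u³v)·(u¹³)⁻¹·(u³v)⁻¹.
  (u¹³) · (u³v) = u⁵v⁻¹
  (u⁵v⁻¹) · (u⁹) = u⁷v
  (u⁷v) · (u³v⁻¹) = u⁴

Answer: u⁴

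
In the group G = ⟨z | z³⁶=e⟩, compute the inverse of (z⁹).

The order of (z⁹) is 4 (smallest k with (z⁹)ᵏ = e), so (z⁹)⁻¹ = (z⁹)³ = z²⁷.
Check: (z⁹) · (z²⁷) → (z⁹) · z²⁷ = e, giving e as required.

Answer: z²⁷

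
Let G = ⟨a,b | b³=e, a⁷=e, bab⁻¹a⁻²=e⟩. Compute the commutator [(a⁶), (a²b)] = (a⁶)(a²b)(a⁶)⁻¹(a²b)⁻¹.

[(a⁶), (a²b)] = (a⁶)·(a²b)·(a⁶)⁻¹·(a²b)⁻¹.
  (a⁶) · (a²b) = ab
  (ab) · a = a³b
  (a³b) · (a⁶b²) = a

Answer: a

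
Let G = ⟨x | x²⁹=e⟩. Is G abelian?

G has a single generator, so G is cyclic and hence abelian.

Answer: Yes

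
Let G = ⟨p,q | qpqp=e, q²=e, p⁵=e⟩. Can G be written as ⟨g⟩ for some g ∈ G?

Every cyclic group is abelian. But p·q = pq while q·p = p⁴q, so p·q ≠ q·p and G is not abelian. Hence G is not cyclic.

Answer: No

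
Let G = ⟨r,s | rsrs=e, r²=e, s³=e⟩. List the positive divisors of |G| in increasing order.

|G| = 6 = 2 · 3. By Lagrange's theorem the order of any subgroup divides 6; the divisors of 6 are 1, 2, 3, 6.

Answer: 1, 2, 3, 6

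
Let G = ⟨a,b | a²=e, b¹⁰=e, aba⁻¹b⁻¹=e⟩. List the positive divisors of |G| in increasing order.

|G| = 20 = 2² · 5. By Lagrange's theorem the order of any subgroup divides 20; the divisors of 20 are 1, 2, 4, 5, 10, 20.

Answer: 1, 2, 4, 5, 10, 20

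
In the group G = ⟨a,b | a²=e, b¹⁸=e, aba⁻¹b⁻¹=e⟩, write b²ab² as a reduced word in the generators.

Multiply left to right, reducing at each step:
  (b²) · a = ab²
  (ab²) · b² = ab⁴

Answer: ab⁴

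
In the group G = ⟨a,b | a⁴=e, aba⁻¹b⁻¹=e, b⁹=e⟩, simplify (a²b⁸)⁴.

Compute successive powers of (a²b⁸), reducing at each step:
  (a²b⁸)²: (a²b⁸) · a² = b⁸;   (b⁸) · b⁸ = b⁷
  (a²b⁸)³: (b⁷) · a² = a²b⁷;   (a²b⁷) · b⁸ = a²b⁶
  (a²b⁸)⁴: (a²b⁶) · a² = b⁶;   (b⁶) · b⁸ = b⁵

Answer: b⁵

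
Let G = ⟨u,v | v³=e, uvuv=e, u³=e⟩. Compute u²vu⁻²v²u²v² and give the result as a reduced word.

Multiply left to right, reducing at each step:
  (u²) · v = u²v
  (u²v) · u⁻² = uv²
  (uv²) · v² = uv
  (uv) · u² = v²u
  (v²u) · v² = uv²u

Answer: uv²u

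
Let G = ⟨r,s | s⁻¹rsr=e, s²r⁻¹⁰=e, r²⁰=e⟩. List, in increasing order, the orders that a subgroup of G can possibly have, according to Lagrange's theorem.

|G| = 40 = 2³ · 5. By Lagrange's theorem the order of any subgroup divides 40; the divisors of 40 are 1, 2, 4, 5, 8, 10, 20, 40.

Answer: 1, 2, 4, 5, 8, 10, 20, 40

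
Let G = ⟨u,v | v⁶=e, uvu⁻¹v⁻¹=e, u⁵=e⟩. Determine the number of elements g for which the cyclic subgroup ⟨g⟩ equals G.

G is cyclic of order 30. An element generates G iff its order is 30, and a cyclic group of order 30 has exactly φ(30) = 8 such elements.

Answer: 8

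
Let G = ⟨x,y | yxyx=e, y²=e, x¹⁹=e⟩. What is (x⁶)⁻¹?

The order of (x⁶) is 19 (smallest k with (x⁶)ᵏ = e), so (x⁶)⁻¹ = (x⁶)¹⁸ = x¹³.
Check: (x⁶) · (x¹³) → (x⁶) · x¹³ = e, giving e as required.

Answer: x¹³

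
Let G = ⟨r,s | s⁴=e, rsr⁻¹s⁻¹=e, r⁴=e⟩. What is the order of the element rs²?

Compute successive powers until reaching e:
  (rs²)¹ = rs², (rs²)² = r², (rs²)³ = r³s², (rs²)⁴ = e.
The smallest positive k with (rs²)ᵏ = e is 4.

Answer: 4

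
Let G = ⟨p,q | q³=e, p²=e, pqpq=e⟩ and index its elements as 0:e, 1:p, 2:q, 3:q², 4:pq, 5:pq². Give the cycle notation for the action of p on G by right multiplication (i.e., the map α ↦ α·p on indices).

(0 1)(2 5)(3 4)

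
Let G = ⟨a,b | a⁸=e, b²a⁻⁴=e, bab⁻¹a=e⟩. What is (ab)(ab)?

Compute (ab) · (ab) by multiplying left to right and reducing via the relations at each step:
  (ab) · a = b
  b · b = a⁴

Answer: a⁴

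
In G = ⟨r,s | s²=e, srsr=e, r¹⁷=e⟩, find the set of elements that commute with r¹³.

⟨r¹³⟩ ⊆ C_G(r¹³) since powers of r¹³ commute with r¹³; so |C_G(r¹³)| ≥ |⟨r¹³⟩| = 17.
By orbit–stabilizer, |C_G(r¹³)| = |G| / |conj. class of r¹³| = 34 / 2 = 17.
The 17 elements commuting with r¹³ are {e, r, r², r³, r⁴, r⁵, r⁶, r⁷, r⁸, r⁹, r¹⁰, r¹¹, r¹², r¹³, r¹⁴, r¹⁵, r¹⁶}.

Answer: {e, r, r², r³, r⁴, r⁵, r⁶, r⁷, r⁸, r⁹, r¹⁰, r¹¹, r¹², r¹³, r¹⁴, r¹⁵, r¹⁶}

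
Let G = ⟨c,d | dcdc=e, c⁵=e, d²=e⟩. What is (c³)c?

Compute (c³) · c by multiplying left to right and reducing via the relations at each step:
  (c³) · c = c⁴

Answer: c⁴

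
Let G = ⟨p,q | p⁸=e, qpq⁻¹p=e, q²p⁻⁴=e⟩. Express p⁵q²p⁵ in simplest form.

Multiply left to right, reducing at each step:
  (p⁵) · q² = p
  p · p⁵ = p⁶

Answer: p⁶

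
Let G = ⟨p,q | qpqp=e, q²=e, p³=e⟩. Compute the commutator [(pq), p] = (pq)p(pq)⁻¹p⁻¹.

[(pq), p] = (pq)·p·(pq)⁻¹·p⁻¹.
  (pq) · p = q
  q · (pq) = p²
  (p²) · (p²) = p

Answer: p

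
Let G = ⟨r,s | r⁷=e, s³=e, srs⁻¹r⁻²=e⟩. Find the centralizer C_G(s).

⟨s⟩ ⊆ C_G(s) since powers of s commute with s; so |C_G(s)| ≥ |⟨s⟩| = 3.
By orbit–stabilizer, |C_G(s)| = |G| / |conj. class of s| = 21 / 7 = 3.
The 3 elements commuting with s are {e, s, s²}.

Answer: {e, s, s²}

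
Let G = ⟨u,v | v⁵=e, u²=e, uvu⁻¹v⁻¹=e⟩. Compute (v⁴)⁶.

Compute successive powers of (v⁴), reducing at each step:
  (v⁴)²: (v⁴) · v⁴ = v³
  (v⁴)³: (v³) · v⁴ = v²
  (v⁴)⁴: (v²) · v⁴ = v
  (v⁴)⁵: v · v⁴ = e
  (v⁴)⁶: e · v⁴ = v⁴

Answer: v⁴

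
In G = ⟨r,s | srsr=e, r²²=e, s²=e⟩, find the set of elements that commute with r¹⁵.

⟨r¹⁵⟩ ⊆ C_G(r¹⁵) since powers of r¹⁵ commute with r¹⁵; so |C_G(r¹⁵)| ≥ |⟨r¹⁵⟩| = 22.
By orbit–stabilizer, |C_G(r¹⁵)| = |G| / |conj. class of r¹⁵| = 44 / 2 = 22.
The 22 elements commuting with r¹⁵ are {e, r, r², r³, r⁴, r⁵, r⁶, r⁷, r⁸, r⁹, r¹⁰, r¹¹, r¹², r¹³, r¹⁴, r¹⁵, r¹⁶, r¹⁷, r¹⁸, r¹⁹, r²⁰, r²¹}.

Answer: {e, r, r², r³, r⁴, r⁵, r⁶, r⁷, r⁸, r⁹, r¹⁰, r¹¹, r¹², r¹³, r¹⁴, r¹⁵, r¹⁶, r¹⁷, r¹⁸, r¹⁹, r²⁰, r²¹}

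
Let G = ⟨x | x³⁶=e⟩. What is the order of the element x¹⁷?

Compute successive powers until reaching e:
  (x¹⁷)¹ = x¹⁷, (x¹⁷)² = x³⁴, (x¹⁷)³ = x¹⁵, (x¹⁷)⁴ = x³², (x¹⁷)⁵ = x¹³, (x¹⁷)⁶ = x³⁰, (x¹⁷)⁷ = x¹¹, (x¹⁷)⁸ = x²⁸, (x¹⁷)⁹ = x⁹, (x¹⁷)¹⁰ = x²⁶, (x¹⁷)¹¹ = x⁷, (x¹⁷)¹² = x²⁴, (x¹⁷)¹³ = x⁵, (x¹⁷)¹⁴ = x²², (x¹⁷)¹⁵ = x³, (x¹⁷)¹⁶ = x²⁰, (x¹⁷)¹⁷ = x, (x¹⁷)¹⁸ = x¹⁸, (x¹⁷)¹⁹ = x³⁵, (x¹⁷)²⁰ = x¹⁶, (x¹⁷)²¹ = x³³, (x¹⁷)²² = x¹⁴, (x¹⁷)²³ = x³¹, (x¹⁷)²⁴ = x¹², (x¹⁷)²⁵ = x²⁹, (x¹⁷)²⁶ = x¹⁰, (x¹⁷)²⁷ = x²⁷, (x¹⁷)²⁸ = x⁸, (x¹⁷)²⁹ = x²⁵, (x¹⁷)³⁰ = x⁶, (x¹⁷)³¹ = x²³, (x¹⁷)³² = x⁴, (x¹⁷)³³ = x²¹, (x¹⁷)³⁴ = x², (x¹⁷)³⁵ = x¹⁹, (x¹⁷)³⁶ = e.
The smallest positive k with (x¹⁷)ᵏ = e is 36.

Answer: 36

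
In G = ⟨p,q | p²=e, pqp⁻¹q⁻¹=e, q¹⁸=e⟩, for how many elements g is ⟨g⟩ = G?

⟨g⟩ = G would require ord(g) = |G| = 36, but the maximum element order in G is 18 < 36. So G is not cyclic and no single element generates it: the count is 0.

Answer: 0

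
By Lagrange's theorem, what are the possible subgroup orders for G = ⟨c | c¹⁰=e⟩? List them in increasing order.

|G| = 10 = 2 · 5. By Lagrange's theorem the order of any subgroup divides 10; the divisors of 10 are 1, 2, 5, 10.

Answer: 1, 2, 5, 10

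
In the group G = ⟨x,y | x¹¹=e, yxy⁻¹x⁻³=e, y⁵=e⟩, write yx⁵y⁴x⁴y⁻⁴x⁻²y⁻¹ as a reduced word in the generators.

Multiply left to right, reducing at each step:
  y · x⁵ = x⁴y
  (x⁴y) · y⁴ = x⁴
  (x⁴) · x⁴ = x⁸
  (x⁸) · y⁻⁴ = x⁸y
  (x⁸y) · x⁻² = x²y
  (x²y) · y⁻¹ = x²

Answer: x²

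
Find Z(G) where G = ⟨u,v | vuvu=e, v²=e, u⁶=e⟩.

An element z ∈ Z(G) iff z commutes with every generator.
For example u³ is central: (u³)·u = u⁴ = u·(u³); (u³)·v = u³v = v·(u³).
Whereas u ∉ Z(G) since u·v = uv ≠ u⁵v = v·u.
Checking each of the 12 elements this way gives Z(G) = {e, u³}, of order 2.

Answer: {e, u³}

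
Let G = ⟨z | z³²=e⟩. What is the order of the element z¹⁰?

Compute successive powers until reaching e:
  (z¹⁰)¹ = z¹⁰, (z¹⁰)² = z²⁰, (z¹⁰)³ = z³⁰, (z¹⁰)⁴ = z⁸, (z¹⁰)⁵ = z¹⁸, (z¹⁰)⁶ = z²⁸, (z¹⁰)⁷ = z⁶, (z¹⁰)⁸ = z¹⁶, (z¹⁰)⁹ = z²⁶, (z¹⁰)¹⁰ = z⁴, (z¹⁰)¹¹ = z¹⁴, (z¹⁰)¹² = z²⁴, (z¹⁰)¹³ = z², (z¹⁰)¹⁴ = z¹², (z¹⁰)¹⁵ = z²², (z¹⁰)¹⁶ = e.
The smallest positive k with (z¹⁰)ᵏ = e is 16.

Answer: 16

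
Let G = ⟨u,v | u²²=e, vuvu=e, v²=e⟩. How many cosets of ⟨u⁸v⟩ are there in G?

First find ord(u⁸v) by computing successive powers:
  (u⁸v)¹ = u⁸v, (u⁸v)² = e.
So |⟨u⁸v⟩| = ord(u⁸v) = 2. With |G| = 44, by Lagrange [G : ⟨u⁸v⟩] = 44/2 = 22.

Answer: 22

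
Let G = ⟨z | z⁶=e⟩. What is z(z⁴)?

Compute z · (z⁴) by multiplying left to right and reducing via the relations at each step:
  z · z⁴ = z⁵

Answer: z⁵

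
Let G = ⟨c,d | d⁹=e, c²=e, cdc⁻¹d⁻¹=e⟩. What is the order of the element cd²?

Compute successive powers until reaching e:
  (cd²)¹ = cd², (cd²)² = d⁴, (cd²)³ = cd⁶, (cd²)⁴ = d⁸, (cd²)⁵ = cd, (cd²)⁶ = d³, (cd²)⁷ = cd⁵, (cd²)⁸ = d⁷, (cd²)⁹ = c, (cd²)¹⁰ = d², (cd²)¹¹ = cd⁴, (cd²)¹² = d⁶, (cd²)¹³ = cd⁸, (cd²)¹⁴ = d, (cd²)¹⁵ = cd³, (cd²)¹⁶ = d⁵, (cd²)¹⁷ = cd⁷, (cd²)¹⁸ = e.
The smallest positive k with (cd²)ᵏ = e is 18.

Answer: 18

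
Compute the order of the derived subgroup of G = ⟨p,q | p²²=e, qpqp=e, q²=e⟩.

G' = [G, G] is generated by all commutators. The generator-pair commutators are: [p, q] = p².
The subgroup they normally generate is {e, p², p⁴, p⁶, p⁸, p¹⁰, p¹², p¹⁴, p¹⁶, p¹⁸, p²⁰}, of order 11.
Check: |G/G'| = 44/11 = 4 is the order of the abelianisation.

Answer: 11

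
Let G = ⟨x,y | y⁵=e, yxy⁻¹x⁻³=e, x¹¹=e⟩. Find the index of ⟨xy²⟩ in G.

First find ord(xy²) by computing successive powers:
  (xy²)¹ = xy², (xy²)² = x¹⁰y⁴, (xy²)³ = x³y, (xy²)⁴ = x⁶y³, (xy²)⁵ = e.
So |⟨xy²⟩| = ord(xy²) = 5. With |G| = 55, by Lagrange [G : ⟨xy²⟩] = 55/5 = 11.

Answer: 11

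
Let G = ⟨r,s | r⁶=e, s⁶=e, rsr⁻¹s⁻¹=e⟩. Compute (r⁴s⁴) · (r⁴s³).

Compute (r⁴s⁴) · (r⁴s³) by multiplying left to right and reducing via the relations at each step:
  (r⁴s⁴) · r⁴ = r²s⁴
  (r²s⁴) · s³ = r²s

Answer: r²s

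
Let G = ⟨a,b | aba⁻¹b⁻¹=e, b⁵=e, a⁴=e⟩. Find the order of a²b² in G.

Compute successive powers until reaching e:
  (a²b²)¹ = a²b², (a²b²)² = b⁴, (a²b²)³ = a²b, (a²b²)⁴ = b³, (a²b²)⁵ = a², (a²b²)⁶ = b², (a²b²)⁷ = a²b⁴, (a²b²)⁸ = b, (a²b²)⁹ = a²b³, (a²b²)¹⁰ = e.
The smallest positive k with (a²b²)ᵏ = e is 10.

Answer: 10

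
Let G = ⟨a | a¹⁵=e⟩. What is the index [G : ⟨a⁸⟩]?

First find ord(a⁸) by computing successive powers:
  (a⁸)¹ = a⁸, (a⁸)² = a, (a⁸)³ = a⁹, (a⁸)⁴ = a², (a⁸)⁵ = a¹⁰, (a⁸)⁶ = a³, (a⁸)⁷ = a¹¹, (a⁸)⁸ = a⁴, (a⁸)⁹ = a¹², (a⁸)¹⁰ = a⁵, (a⁸)¹¹ = a¹³, (a⁸)¹² = a⁶, (a⁸)¹³ = a¹⁴, (a⁸)¹⁴ = a⁷, (a⁸)¹⁵ = e.
So |⟨a⁸⟩| = ord(a⁸) = 15. With |G| = 15, by Lagrange [G : ⟨a⁸⟩] = 15/15 = 1.

Answer: 1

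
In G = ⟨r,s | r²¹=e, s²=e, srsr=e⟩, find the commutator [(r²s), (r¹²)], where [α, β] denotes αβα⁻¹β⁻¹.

[(r²s), (r¹²)] = (r²s)·(r¹²)·(r²s)⁻¹·(r¹²)⁻¹.
  (r²s) · (r¹²) = r¹¹s
  (r¹¹s) · (r²s) = r⁹
  (r⁹) · (r⁹) = r¹⁸

Answer: r¹⁸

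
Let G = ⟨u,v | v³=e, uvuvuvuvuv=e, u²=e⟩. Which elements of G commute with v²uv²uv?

⟨v²uv²uv⟩ ⊆ C_G(v²uv²uv) since powers of v²uv²uv commute with v²uv²uv; so |C_G(v²uv²uv)| ≥ |⟨v²uv²uv⟩| = 3.
By orbit–stabilizer, |C_G(v²uv²uv)| = |G| / |conj. class of v²uv²uv| = 60 / 20 = 3.
The 3 elements commuting with v²uv²uv are {e, v²uvuv, v²uv²uv}.

Answer: {e, v²uvuv, v²uv²uv}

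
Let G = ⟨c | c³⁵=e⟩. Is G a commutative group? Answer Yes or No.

G has a single generator, so G is cyclic and hence abelian.

Answer: Yes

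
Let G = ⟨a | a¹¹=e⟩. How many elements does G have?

G is generated by a single element, so G is cyclic. The relator gives a¹¹ = e and no smaller power is forced to be e, so the 11 powers {a, e, a², a³, a⁴, a⁵, a⁶, a⁷, a⁸, a⁹, a¹⁰} are distinct. Hence |G| = 11.

Answer: 11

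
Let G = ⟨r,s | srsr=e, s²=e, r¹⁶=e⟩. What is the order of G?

Enumerate words in the generators, reducing via the relations: the distinct elements are
  {e, r, s, rs, r², r³, r⁴, r⁵, r⁶, r⁷, r⁸, r⁹, r²s, r³s, r¹², r¹³, r¹¹, r¹⁰, r¹⁴, r¹⁵, r⁴s, r⁵s, r⁶s, r⁷s, r⁸s, r⁹s, r¹²s, r¹³s, r¹¹s, r¹⁰s, r¹⁴s, r¹⁵s}.
No further products give new elements, so |G| = 32.

Answer: 32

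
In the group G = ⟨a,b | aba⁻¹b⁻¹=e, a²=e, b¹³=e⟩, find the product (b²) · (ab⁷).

Compute (b²) · (ab⁷) by multiplying left to right and reducing via the relations at each step:
  (b²) · a = ab²
  (ab²) · b⁷ = ab⁹

Answer: ab⁹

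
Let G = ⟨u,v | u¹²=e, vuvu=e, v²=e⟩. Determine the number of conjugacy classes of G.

The conjugacy classes (representative and size) are:
  [e] (size 1), [u¹¹] (size 2), [u²] (size 2), [u⁹] (size 2), [u⁴] (size 2), [u⁵] (size 2), [u⁶] (size 1), [v] (size 6), [uv] (size 6).
Class equation: 1 + 2 + 2 + 2 + 2 + 2 + 1 + 6 + 6 = 24 = |G|. So G has 9 conjugacy classes.

Answer: 9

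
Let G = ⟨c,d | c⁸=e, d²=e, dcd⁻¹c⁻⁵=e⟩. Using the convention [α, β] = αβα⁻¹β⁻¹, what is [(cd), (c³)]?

[(cd), (c³)] = (cd)·(c³)·(cd)⁻¹·(c³)⁻¹.
  (cd) · (c³) = d
  d · (c³d) = c⁷
  (c⁷) · (c⁵) = c⁴

Answer: c⁴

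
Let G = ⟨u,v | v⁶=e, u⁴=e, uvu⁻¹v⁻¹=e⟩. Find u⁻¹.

The order of u is 4 (smallest k with uᵏ = e), so u⁻¹ = u³ = u³.
Check: u · (u³) → u · u³ = e, giving e as required.

Answer: u³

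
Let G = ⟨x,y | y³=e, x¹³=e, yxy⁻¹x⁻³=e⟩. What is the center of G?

An element z ∈ Z(G) iff z commutes with every generator.
For example e is central: e·x = x = x·e; e·y = y = y·e.
Whereas x ∉ Z(G) since x·y = xy ≠ x³y = y·x.
Checking each of the 39 elements this way gives Z(G) = {e}, of order 1.

Answer: {e}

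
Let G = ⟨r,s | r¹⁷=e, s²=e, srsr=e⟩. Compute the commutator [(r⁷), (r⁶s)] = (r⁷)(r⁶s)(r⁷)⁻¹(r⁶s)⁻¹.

[(r⁷), (r⁶s)] = (r⁷)·(r⁶s)·(r⁷)⁻¹·(r⁶s)⁻¹.
  (r⁷) · (r⁶s) = r¹³s
  (r¹³s) · (r¹⁰) = r³s
  (r³s) · (r⁶s) = r¹⁴

Answer: r¹⁴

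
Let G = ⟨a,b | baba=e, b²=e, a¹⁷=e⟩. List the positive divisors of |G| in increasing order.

|G| = 34 = 2 · 17. By Lagrange's theorem the order of any subgroup divides 34; the divisors of 34 are 1, 2, 17, 34.

Answer: 1, 2, 17, 34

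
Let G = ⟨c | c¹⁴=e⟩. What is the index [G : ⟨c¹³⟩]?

First find ord(c¹³) by computing successive powers:
  (c¹³)¹ = c¹³, (c¹³)² = c¹², (c¹³)³ = c¹¹, (c¹³)⁴ = c¹⁰, (c¹³)⁵ = c⁹, (c¹³)⁶ = c⁸, (c¹³)⁷ = c⁷, (c¹³)⁸ = c⁶, (c¹³)⁹ = c⁵, (c¹³)¹⁰ = c⁴, (c¹³)¹¹ = c³, (c¹³)¹² = c², (c¹³)¹³ = c, (c¹³)¹⁴ = e.
So |⟨c¹³⟩| = ord(c¹³) = 14. With |G| = 14, by Lagrange [G : ⟨c¹³⟩] = 14/14 = 1.

Answer: 1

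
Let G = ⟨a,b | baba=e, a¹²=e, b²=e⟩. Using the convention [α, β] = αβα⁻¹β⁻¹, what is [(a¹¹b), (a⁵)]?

[(a¹¹b), (a⁵)] = (a¹¹b)·(a⁵)·(a¹¹b)⁻¹·(a⁵)⁻¹.
  (a¹¹b) · (a⁵) = a⁶b
  (a⁶b) · (a¹¹b) = a⁷
  (a⁷) · (a⁷) = a²

Answer: a²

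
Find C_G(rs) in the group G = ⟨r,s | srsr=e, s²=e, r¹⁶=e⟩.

⟨rs⟩ ⊆ C_G(rs) since powers of rs commute with rs; so |C_G(rs)| ≥ |⟨rs⟩| = 2.
By orbit–stabilizer, |C_G(rs)| = |G| / |conj. class of rs| = 32 / 8 = 4.
The 4 elements commuting with rs are {e, r⁸, rs, r⁹s}.

Answer: {e, r⁸, rs, r⁹s}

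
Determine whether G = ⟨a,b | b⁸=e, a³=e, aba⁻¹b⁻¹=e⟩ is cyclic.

|G| = 24. The element ab has order 24 (its powers give 24 distinct elements), so ⟨ab⟩ = G and G is cyclic.

Answer: Yes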